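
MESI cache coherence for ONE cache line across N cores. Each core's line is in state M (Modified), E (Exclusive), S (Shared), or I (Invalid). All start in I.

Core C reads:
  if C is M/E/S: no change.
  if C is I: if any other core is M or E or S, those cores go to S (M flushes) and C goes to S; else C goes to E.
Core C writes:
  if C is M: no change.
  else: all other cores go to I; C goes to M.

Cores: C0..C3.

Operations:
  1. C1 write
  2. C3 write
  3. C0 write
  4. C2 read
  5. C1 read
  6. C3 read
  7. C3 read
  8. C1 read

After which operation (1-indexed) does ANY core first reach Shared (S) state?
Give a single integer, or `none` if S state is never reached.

Op 1: C1 write [C1 write: invalidate none -> C1=M] -> [I,M,I,I]
Op 2: C3 write [C3 write: invalidate ['C1=M'] -> C3=M] -> [I,I,I,M]
Op 3: C0 write [C0 write: invalidate ['C3=M'] -> C0=M] -> [M,I,I,I]
Op 4: C2 read [C2 read from I: others=['C0=M'] -> C2=S, others downsized to S] -> [S,I,S,I]
  -> First S state at op 4; remaining ops need not be traced.

Answer: 4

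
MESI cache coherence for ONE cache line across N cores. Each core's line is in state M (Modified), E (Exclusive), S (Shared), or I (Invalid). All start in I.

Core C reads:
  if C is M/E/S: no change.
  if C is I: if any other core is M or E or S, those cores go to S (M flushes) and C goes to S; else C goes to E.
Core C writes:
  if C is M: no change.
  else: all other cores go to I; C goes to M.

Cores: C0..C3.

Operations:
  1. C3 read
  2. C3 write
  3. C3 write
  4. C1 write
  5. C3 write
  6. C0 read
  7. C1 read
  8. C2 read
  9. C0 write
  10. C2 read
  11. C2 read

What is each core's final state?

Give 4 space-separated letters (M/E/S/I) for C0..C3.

Op 1: C3 read [C3 read from I: no other sharers -> C3=E (exclusive)] -> [I,I,I,E]
Op 2: C3 write [C3 write: invalidate none -> C3=M] -> [I,I,I,M]
Op 3: C3 write [C3 write: already M (modified), no change] -> [I,I,I,M]
Op 4: C1 write [C1 write: invalidate ['C3=M'] -> C1=M] -> [I,M,I,I]
Op 5: C3 write [C3 write: invalidate ['C1=M'] -> C3=M] -> [I,I,I,M]
Op 6: C0 read [C0 read from I: others=['C3=M'] -> C0=S, others downsized to S] -> [S,I,I,S]
Op 7: C1 read [C1 read from I: others=['C0=S', 'C3=S'] -> C1=S, others downsized to S] -> [S,S,I,S]
Op 8: C2 read [C2 read from I: others=['C0=S', 'C1=S', 'C3=S'] -> C2=S, others downsized to S] -> [S,S,S,S]
Op 9: C0 write [C0 write: invalidate ['C1=S', 'C2=S', 'C3=S'] -> C0=M] -> [M,I,I,I]
Op 10: C2 read [C2 read from I: others=['C0=M'] -> C2=S, others downsized to S] -> [S,I,S,I]
Op 11: C2 read [C2 read: already in S, no change] -> [S,I,S,I]

Answer: S I S I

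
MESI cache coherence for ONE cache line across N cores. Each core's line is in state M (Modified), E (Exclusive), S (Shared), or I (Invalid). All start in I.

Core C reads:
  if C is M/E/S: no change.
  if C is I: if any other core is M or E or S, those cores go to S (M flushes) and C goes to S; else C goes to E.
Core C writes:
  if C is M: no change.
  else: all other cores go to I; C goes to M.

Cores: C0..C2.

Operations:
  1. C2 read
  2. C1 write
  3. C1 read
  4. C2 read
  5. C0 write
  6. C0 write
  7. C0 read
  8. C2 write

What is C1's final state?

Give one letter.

Op 1: C2 read [C2 read from I: no other sharers -> C2=E (exclusive)] -> [I,I,E]
Op 2: C1 write [C1 write: invalidate ['C2=E'] -> C1=M] -> [I,M,I]
Op 3: C1 read [C1 read: already in M, no change] -> [I,M,I]
Op 4: C2 read [C2 read from I: others=['C1=M'] -> C2=S, others downsized to S] -> [I,S,S]
Op 5: C0 write [C0 write: invalidate ['C1=S', 'C2=S'] -> C0=M] -> [M,I,I]
Op 6: C0 write [C0 write: already M (modified), no change] -> [M,I,I]
Op 7: C0 read [C0 read: already in M, no change] -> [M,I,I]
Op 8: C2 write [C2 write: invalidate ['C0=M'] -> C2=M] -> [I,I,M]

Answer: I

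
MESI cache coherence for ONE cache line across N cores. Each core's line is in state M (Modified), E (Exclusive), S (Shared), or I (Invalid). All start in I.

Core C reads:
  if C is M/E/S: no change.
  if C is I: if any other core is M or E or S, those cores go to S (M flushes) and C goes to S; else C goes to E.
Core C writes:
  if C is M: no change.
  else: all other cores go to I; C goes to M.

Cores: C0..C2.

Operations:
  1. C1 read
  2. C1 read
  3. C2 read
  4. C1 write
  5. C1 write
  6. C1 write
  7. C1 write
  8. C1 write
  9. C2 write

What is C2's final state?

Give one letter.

Answer: M

Derivation:
Op 1: C1 read [C1 read from I: no other sharers -> C1=E (exclusive)] -> [I,E,I]
Op 2: C1 read [C1 read: already in E, no change] -> [I,E,I]
Op 3: C2 read [C2 read from I: others=['C1=E'] -> C2=S, others downsized to S] -> [I,S,S]
Op 4: C1 write [C1 write: invalidate ['C2=S'] -> C1=M] -> [I,M,I]
Op 5: C1 write [C1 write: already M (modified), no change] -> [I,M,I]
Op 6: C1 write [C1 write: already M (modified), no change] -> [I,M,I]
Op 7: C1 write [C1 write: already M (modified), no change] -> [I,M,I]
Op 8: C1 write [C1 write: already M (modified), no change] -> [I,M,I]
Op 9: C2 write [C2 write: invalidate ['C1=M'] -> C2=M] -> [I,I,M]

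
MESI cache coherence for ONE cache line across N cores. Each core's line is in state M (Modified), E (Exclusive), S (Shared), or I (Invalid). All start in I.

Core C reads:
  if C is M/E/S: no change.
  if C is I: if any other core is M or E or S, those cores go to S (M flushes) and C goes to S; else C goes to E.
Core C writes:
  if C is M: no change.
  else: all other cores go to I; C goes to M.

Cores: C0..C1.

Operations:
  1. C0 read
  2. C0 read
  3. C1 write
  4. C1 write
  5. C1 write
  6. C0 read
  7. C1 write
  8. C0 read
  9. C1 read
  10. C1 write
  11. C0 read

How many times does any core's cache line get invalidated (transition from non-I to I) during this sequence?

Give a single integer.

Answer: 3

Derivation:
Op 1: C0 read [C0 read from I: no other sharers -> C0=E (exclusive)] -> [E,I] (invalidations this op: 0; running total: 0)
Op 2: C0 read [C0 read: already in E, no change] -> [E,I] (invalidations this op: 0; running total: 0)
Op 3: C1 write [C1 write: invalidate ['C0=E'] -> C1=M] -> [I,M] (invalidations this op: 1; running total: 1)
Op 4: C1 write [C1 write: already M (modified), no change] -> [I,M] (invalidations this op: 0; running total: 1)
Op 5: C1 write [C1 write: already M (modified), no change] -> [I,M] (invalidations this op: 0; running total: 1)
Op 6: C0 read [C0 read from I: others=['C1=M'] -> C0=S, others downsized to S] -> [S,S] (invalidations this op: 0; running total: 1)
Op 7: C1 write [C1 write: invalidate ['C0=S'] -> C1=M] -> [I,M] (invalidations this op: 1; running total: 2)
Op 8: C0 read [C0 read from I: others=['C1=M'] -> C0=S, others downsized to S] -> [S,S] (invalidations this op: 0; running total: 2)
Op 9: C1 read [C1 read: already in S, no change] -> [S,S] (invalidations this op: 0; running total: 2)
Op 10: C1 write [C1 write: invalidate ['C0=S'] -> C1=M] -> [I,M] (invalidations this op: 1; running total: 3)
Op 11: C0 read [C0 read from I: others=['C1=M'] -> C0=S, others downsized to S] -> [S,S] (invalidations this op: 0; running total: 3)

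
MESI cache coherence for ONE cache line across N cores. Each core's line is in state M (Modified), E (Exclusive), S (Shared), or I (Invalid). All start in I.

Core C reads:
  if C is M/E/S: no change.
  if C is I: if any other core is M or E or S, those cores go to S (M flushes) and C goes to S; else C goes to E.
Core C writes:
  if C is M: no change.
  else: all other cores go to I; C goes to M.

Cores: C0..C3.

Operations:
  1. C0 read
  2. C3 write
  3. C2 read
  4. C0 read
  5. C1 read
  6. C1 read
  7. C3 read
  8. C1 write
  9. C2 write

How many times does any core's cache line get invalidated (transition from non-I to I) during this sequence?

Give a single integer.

Answer: 5

Derivation:
Op 1: C0 read [C0 read from I: no other sharers -> C0=E (exclusive)] -> [E,I,I,I] (invalidations this op: 0; running total: 0)
Op 2: C3 write [C3 write: invalidate ['C0=E'] -> C3=M] -> [I,I,I,M] (invalidations this op: 1; running total: 1)
Op 3: C2 read [C2 read from I: others=['C3=M'] -> C2=S, others downsized to S] -> [I,I,S,S] (invalidations this op: 0; running total: 1)
Op 4: C0 read [C0 read from I: others=['C2=S', 'C3=S'] -> C0=S, others downsized to S] -> [S,I,S,S] (invalidations this op: 0; running total: 1)
Op 5: C1 read [C1 read from I: others=['C0=S', 'C2=S', 'C3=S'] -> C1=S, others downsized to S] -> [S,S,S,S] (invalidations this op: 0; running total: 1)
Op 6: C1 read [C1 read: already in S, no change] -> [S,S,S,S] (invalidations this op: 0; running total: 1)
Op 7: C3 read [C3 read: already in S, no change] -> [S,S,S,S] (invalidations this op: 0; running total: 1)
Op 8: C1 write [C1 write: invalidate ['C0=S', 'C2=S', 'C3=S'] -> C1=M] -> [I,M,I,I] (invalidations this op: 3; running total: 4)
Op 9: C2 write [C2 write: invalidate ['C1=M'] -> C2=M] -> [I,I,M,I] (invalidations this op: 1; running total: 5)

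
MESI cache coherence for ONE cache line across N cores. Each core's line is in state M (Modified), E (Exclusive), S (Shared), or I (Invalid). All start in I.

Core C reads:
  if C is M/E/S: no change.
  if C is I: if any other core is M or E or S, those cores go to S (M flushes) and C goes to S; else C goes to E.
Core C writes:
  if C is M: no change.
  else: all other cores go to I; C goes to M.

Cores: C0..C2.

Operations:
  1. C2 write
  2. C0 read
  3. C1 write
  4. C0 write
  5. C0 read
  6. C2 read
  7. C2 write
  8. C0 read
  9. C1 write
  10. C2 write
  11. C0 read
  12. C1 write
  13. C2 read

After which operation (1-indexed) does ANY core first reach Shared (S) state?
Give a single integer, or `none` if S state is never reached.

Op 1: C2 write [C2 write: invalidate none -> C2=M] -> [I,I,M]
Op 2: C0 read [C0 read from I: others=['C2=M'] -> C0=S, others downsized to S] -> [S,I,S]
  -> First S state at op 2; remaining ops need not be traced.

Answer: 2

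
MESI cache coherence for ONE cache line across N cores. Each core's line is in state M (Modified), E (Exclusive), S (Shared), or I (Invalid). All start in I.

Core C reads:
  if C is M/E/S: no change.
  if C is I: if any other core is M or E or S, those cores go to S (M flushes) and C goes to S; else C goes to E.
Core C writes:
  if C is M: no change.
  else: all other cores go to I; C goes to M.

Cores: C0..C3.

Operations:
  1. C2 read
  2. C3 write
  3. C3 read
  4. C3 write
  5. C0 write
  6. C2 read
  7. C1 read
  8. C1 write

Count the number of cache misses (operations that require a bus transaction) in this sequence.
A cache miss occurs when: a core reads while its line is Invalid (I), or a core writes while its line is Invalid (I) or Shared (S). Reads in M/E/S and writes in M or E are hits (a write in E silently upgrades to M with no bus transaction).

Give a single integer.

Op 1: C2 read [C2 read from I: no other sharers -> C2=E (exclusive)] -> [I,I,E,I] [MISS #1: read from I]
Op 2: C3 write [C3 write: invalidate ['C2=E'] -> C3=M] -> [I,I,I,M] [MISS #2: write from I]
Op 3: C3 read [C3 read: already in M, no change] -> [I,I,I,M] [hit: read from M]
Op 4: C3 write [C3 write: already M (modified), no change] -> [I,I,I,M] [hit: write from M]
Op 5: C0 write [C0 write: invalidate ['C3=M'] -> C0=M] -> [M,I,I,I] [MISS #3: write from I]
Op 6: C2 read [C2 read from I: others=['C0=M'] -> C2=S, others downsized to S] -> [S,I,S,I] [MISS #4: read from I]
Op 7: C1 read [C1 read from I: others=['C0=S', 'C2=S'] -> C1=S, others downsized to S] -> [S,S,S,I] [MISS #5: read from I]
Op 8: C1 write [C1 write: invalidate ['C0=S', 'C2=S'] -> C1=M] -> [I,M,I,I] [MISS #6: write from S]

Answer: 6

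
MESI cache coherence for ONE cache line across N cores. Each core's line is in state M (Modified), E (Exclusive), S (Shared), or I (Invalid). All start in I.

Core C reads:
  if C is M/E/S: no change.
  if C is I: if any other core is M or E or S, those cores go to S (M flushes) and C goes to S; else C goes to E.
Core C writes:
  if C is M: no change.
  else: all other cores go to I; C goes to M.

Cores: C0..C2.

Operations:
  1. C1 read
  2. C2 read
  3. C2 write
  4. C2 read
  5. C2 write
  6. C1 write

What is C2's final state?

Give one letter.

Op 1: C1 read [C1 read from I: no other sharers -> C1=E (exclusive)] -> [I,E,I]
Op 2: C2 read [C2 read from I: others=['C1=E'] -> C2=S, others downsized to S] -> [I,S,S]
Op 3: C2 write [C2 write: invalidate ['C1=S'] -> C2=M] -> [I,I,M]
Op 4: C2 read [C2 read: already in M, no change] -> [I,I,M]
Op 5: C2 write [C2 write: already M (modified), no change] -> [I,I,M]
Op 6: C1 write [C1 write: invalidate ['C2=M'] -> C1=M] -> [I,M,I]

Answer: I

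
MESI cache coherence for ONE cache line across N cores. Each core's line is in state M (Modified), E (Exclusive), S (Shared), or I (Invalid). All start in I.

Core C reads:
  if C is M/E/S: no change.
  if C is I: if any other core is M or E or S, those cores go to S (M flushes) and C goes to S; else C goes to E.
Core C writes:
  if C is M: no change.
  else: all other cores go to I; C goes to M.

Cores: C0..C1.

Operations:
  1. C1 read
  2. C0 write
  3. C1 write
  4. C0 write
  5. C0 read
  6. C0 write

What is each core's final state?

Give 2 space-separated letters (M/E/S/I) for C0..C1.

Op 1: C1 read [C1 read from I: no other sharers -> C1=E (exclusive)] -> [I,E]
Op 2: C0 write [C0 write: invalidate ['C1=E'] -> C0=M] -> [M,I]
Op 3: C1 write [C1 write: invalidate ['C0=M'] -> C1=M] -> [I,M]
Op 4: C0 write [C0 write: invalidate ['C1=M'] -> C0=M] -> [M,I]
Op 5: C0 read [C0 read: already in M, no change] -> [M,I]
Op 6: C0 write [C0 write: already M (modified), no change] -> [M,I]

Answer: M I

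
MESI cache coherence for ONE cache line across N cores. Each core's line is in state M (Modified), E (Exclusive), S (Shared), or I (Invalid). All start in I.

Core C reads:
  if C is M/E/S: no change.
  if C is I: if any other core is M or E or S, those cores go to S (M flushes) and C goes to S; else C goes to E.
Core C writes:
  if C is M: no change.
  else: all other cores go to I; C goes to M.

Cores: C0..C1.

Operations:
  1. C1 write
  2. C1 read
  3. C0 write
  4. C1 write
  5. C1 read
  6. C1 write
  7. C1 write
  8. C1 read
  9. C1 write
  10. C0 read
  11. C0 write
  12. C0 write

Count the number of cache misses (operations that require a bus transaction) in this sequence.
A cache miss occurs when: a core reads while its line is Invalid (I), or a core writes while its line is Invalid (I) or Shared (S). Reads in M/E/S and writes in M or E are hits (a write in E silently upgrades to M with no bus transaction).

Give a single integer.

Answer: 5

Derivation:
Op 1: C1 write [C1 write: invalidate none -> C1=M] -> [I,M] [MISS #1: write from I]
Op 2: C1 read [C1 read: already in M, no change] -> [I,M] [hit: read from M]
Op 3: C0 write [C0 write: invalidate ['C1=M'] -> C0=M] -> [M,I] [MISS #2: write from I]
Op 4: C1 write [C1 write: invalidate ['C0=M'] -> C1=M] -> [I,M] [MISS #3: write from I]
Op 5: C1 read [C1 read: already in M, no change] -> [I,M] [hit: read from M]
Op 6: C1 write [C1 write: already M (modified), no change] -> [I,M] [hit: write from M]
Op 7: C1 write [C1 write: already M (modified), no change] -> [I,M] [hit: write from M]
Op 8: C1 read [C1 read: already in M, no change] -> [I,M] [hit: read from M]
Op 9: C1 write [C1 write: already M (modified), no change] -> [I,M] [hit: write from M]
Op 10: C0 read [C0 read from I: others=['C1=M'] -> C0=S, others downsized to S] -> [S,S] [MISS #4: read from I]
Op 11: C0 write [C0 write: invalidate ['C1=S'] -> C0=M] -> [M,I] [MISS #5: write from S]
Op 12: C0 write [C0 write: already M (modified), no change] -> [M,I] [hit: write from M]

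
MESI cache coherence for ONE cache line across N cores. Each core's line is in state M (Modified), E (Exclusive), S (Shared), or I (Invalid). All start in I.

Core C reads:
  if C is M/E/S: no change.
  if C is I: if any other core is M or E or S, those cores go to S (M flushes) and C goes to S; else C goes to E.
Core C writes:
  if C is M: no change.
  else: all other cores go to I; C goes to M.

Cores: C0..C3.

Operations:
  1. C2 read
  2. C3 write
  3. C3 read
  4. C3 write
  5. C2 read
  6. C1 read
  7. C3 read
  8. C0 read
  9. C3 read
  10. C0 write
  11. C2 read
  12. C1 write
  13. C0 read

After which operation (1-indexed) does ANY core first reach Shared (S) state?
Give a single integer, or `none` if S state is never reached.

Answer: 5

Derivation:
Op 1: C2 read [C2 read from I: no other sharers -> C2=E (exclusive)] -> [I,I,E,I]
Op 2: C3 write [C3 write: invalidate ['C2=E'] -> C3=M] -> [I,I,I,M]
Op 3: C3 read [C3 read: already in M, no change] -> [I,I,I,M]
Op 4: C3 write [C3 write: already M (modified), no change] -> [I,I,I,M]
Op 5: C2 read [C2 read from I: others=['C3=M'] -> C2=S, others downsized to S] -> [I,I,S,S]
  -> First S state at op 5; remaining ops need not be traced.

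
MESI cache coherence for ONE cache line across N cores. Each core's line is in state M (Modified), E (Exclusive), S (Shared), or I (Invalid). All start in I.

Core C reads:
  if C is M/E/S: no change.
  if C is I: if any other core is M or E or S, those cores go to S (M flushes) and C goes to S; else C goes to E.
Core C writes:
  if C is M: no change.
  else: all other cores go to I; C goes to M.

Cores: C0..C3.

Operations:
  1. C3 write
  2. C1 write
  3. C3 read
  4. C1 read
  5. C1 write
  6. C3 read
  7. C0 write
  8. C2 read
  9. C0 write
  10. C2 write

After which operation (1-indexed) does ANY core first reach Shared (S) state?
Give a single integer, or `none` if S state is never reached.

Answer: 3

Derivation:
Op 1: C3 write [C3 write: invalidate none -> C3=M] -> [I,I,I,M]
Op 2: C1 write [C1 write: invalidate ['C3=M'] -> C1=M] -> [I,M,I,I]
Op 3: C3 read [C3 read from I: others=['C1=M'] -> C3=S, others downsized to S] -> [I,S,I,S]
  -> First S state at op 3; remaining ops need not be traced.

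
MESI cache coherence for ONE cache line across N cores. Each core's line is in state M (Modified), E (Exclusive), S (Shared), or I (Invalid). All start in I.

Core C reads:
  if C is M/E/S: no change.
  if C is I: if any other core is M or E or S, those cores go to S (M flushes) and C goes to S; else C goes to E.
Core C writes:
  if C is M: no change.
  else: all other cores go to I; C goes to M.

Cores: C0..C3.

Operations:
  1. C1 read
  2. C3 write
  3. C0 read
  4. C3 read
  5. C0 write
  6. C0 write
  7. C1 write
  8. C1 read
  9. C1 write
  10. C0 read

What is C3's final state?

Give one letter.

Op 1: C1 read [C1 read from I: no other sharers -> C1=E (exclusive)] -> [I,E,I,I]
Op 2: C3 write [C3 write: invalidate ['C1=E'] -> C3=M] -> [I,I,I,M]
Op 3: C0 read [C0 read from I: others=['C3=M'] -> C0=S, others downsized to S] -> [S,I,I,S]
Op 4: C3 read [C3 read: already in S, no change] -> [S,I,I,S]
Op 5: C0 write [C0 write: invalidate ['C3=S'] -> C0=M] -> [M,I,I,I]
Op 6: C0 write [C0 write: already M (modified), no change] -> [M,I,I,I]
Op 7: C1 write [C1 write: invalidate ['C0=M'] -> C1=M] -> [I,M,I,I]
Op 8: C1 read [C1 read: already in M, no change] -> [I,M,I,I]
Op 9: C1 write [C1 write: already M (modified), no change] -> [I,M,I,I]
Op 10: C0 read [C0 read from I: others=['C1=M'] -> C0=S, others downsized to S] -> [S,S,I,I]

Answer: I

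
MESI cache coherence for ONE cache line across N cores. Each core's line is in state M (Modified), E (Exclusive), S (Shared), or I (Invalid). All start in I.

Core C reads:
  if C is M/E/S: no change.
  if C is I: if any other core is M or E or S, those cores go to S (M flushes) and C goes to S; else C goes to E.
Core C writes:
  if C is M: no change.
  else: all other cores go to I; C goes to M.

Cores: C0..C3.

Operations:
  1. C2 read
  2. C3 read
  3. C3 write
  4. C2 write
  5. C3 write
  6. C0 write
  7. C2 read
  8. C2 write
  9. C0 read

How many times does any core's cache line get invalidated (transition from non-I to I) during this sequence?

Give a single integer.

Answer: 5

Derivation:
Op 1: C2 read [C2 read from I: no other sharers -> C2=E (exclusive)] -> [I,I,E,I] (invalidations this op: 0; running total: 0)
Op 2: C3 read [C3 read from I: others=['C2=E'] -> C3=S, others downsized to S] -> [I,I,S,S] (invalidations this op: 0; running total: 0)
Op 3: C3 write [C3 write: invalidate ['C2=S'] -> C3=M] -> [I,I,I,M] (invalidations this op: 1; running total: 1)
Op 4: C2 write [C2 write: invalidate ['C3=M'] -> C2=M] -> [I,I,M,I] (invalidations this op: 1; running total: 2)
Op 5: C3 write [C3 write: invalidate ['C2=M'] -> C3=M] -> [I,I,I,M] (invalidations this op: 1; running total: 3)
Op 6: C0 write [C0 write: invalidate ['C3=M'] -> C0=M] -> [M,I,I,I] (invalidations this op: 1; running total: 4)
Op 7: C2 read [C2 read from I: others=['C0=M'] -> C2=S, others downsized to S] -> [S,I,S,I] (invalidations this op: 0; running total: 4)
Op 8: C2 write [C2 write: invalidate ['C0=S'] -> C2=M] -> [I,I,M,I] (invalidations this op: 1; running total: 5)
Op 9: C0 read [C0 read from I: others=['C2=M'] -> C0=S, others downsized to S] -> [S,I,S,I] (invalidations this op: 0; running total: 5)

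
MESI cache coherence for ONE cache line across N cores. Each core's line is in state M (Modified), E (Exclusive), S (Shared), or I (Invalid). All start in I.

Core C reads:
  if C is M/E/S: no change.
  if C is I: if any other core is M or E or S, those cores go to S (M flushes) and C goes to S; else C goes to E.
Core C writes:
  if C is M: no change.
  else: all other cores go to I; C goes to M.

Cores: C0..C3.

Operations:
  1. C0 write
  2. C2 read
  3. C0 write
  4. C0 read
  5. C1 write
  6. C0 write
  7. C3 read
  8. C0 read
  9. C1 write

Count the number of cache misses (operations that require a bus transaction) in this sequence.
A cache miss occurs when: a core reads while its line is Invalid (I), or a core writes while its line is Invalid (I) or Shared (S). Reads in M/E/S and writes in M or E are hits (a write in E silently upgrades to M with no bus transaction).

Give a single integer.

Op 1: C0 write [C0 write: invalidate none -> C0=M] -> [M,I,I,I] [MISS #1: write from I]
Op 2: C2 read [C2 read from I: others=['C0=M'] -> C2=S, others downsized to S] -> [S,I,S,I] [MISS #2: read from I]
Op 3: C0 write [C0 write: invalidate ['C2=S'] -> C0=M] -> [M,I,I,I] [MISS #3: write from S]
Op 4: C0 read [C0 read: already in M, no change] -> [M,I,I,I] [hit: read from M]
Op 5: C1 write [C1 write: invalidate ['C0=M'] -> C1=M] -> [I,M,I,I] [MISS #4: write from I]
Op 6: C0 write [C0 write: invalidate ['C1=M'] -> C0=M] -> [M,I,I,I] [MISS #5: write from I]
Op 7: C3 read [C3 read from I: others=['C0=M'] -> C3=S, others downsized to S] -> [S,I,I,S] [MISS #6: read from I]
Op 8: C0 read [C0 read: already in S, no change] -> [S,I,I,S] [hit: read from S]
Op 9: C1 write [C1 write: invalidate ['C0=S', 'C3=S'] -> C1=M] -> [I,M,I,I] [MISS #7: write from I]

Answer: 7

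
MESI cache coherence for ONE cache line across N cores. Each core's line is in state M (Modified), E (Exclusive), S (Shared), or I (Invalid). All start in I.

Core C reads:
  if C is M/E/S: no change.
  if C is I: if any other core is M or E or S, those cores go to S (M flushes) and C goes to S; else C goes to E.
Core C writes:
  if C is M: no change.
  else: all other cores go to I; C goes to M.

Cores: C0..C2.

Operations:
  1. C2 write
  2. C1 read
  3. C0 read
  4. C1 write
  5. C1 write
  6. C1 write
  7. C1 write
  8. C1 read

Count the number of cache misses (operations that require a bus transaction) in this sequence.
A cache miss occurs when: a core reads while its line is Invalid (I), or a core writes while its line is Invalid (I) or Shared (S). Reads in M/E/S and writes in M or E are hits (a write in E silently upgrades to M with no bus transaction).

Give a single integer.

Op 1: C2 write [C2 write: invalidate none -> C2=M] -> [I,I,M] [MISS #1: write from I]
Op 2: C1 read [C1 read from I: others=['C2=M'] -> C1=S, others downsized to S] -> [I,S,S] [MISS #2: read from I]
Op 3: C0 read [C0 read from I: others=['C1=S', 'C2=S'] -> C0=S, others downsized to S] -> [S,S,S] [MISS #3: read from I]
Op 4: C1 write [C1 write: invalidate ['C0=S', 'C2=S'] -> C1=M] -> [I,M,I] [MISS #4: write from S]
Op 5: C1 write [C1 write: already M (modified), no change] -> [I,M,I] [hit: write from M]
Op 6: C1 write [C1 write: already M (modified), no change] -> [I,M,I] [hit: write from M]
Op 7: C1 write [C1 write: already M (modified), no change] -> [I,M,I] [hit: write from M]
Op 8: C1 read [C1 read: already in M, no change] -> [I,M,I] [hit: read from M]

Answer: 4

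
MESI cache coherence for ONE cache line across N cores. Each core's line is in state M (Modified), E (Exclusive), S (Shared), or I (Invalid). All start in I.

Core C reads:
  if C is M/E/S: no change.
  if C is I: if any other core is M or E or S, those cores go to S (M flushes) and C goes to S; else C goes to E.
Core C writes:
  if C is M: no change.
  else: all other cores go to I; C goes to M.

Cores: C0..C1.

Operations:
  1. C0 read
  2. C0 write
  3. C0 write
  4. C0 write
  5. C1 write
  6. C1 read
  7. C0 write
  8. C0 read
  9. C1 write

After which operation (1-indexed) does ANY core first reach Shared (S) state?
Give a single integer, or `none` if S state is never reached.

Answer: none

Derivation:
Op 1: C0 read [C0 read from I: no other sharers -> C0=E (exclusive)] -> [E,I]
Op 2: C0 write [C0 write: invalidate none -> C0=M] -> [M,I]
Op 3: C0 write [C0 write: already M (modified), no change] -> [M,I]
Op 4: C0 write [C0 write: already M (modified), no change] -> [M,I]
Op 5: C1 write [C1 write: invalidate ['C0=M'] -> C1=M] -> [I,M]
Op 6: C1 read [C1 read: already in M, no change] -> [I,M]
Op 7: C0 write [C0 write: invalidate ['C1=M'] -> C0=M] -> [M,I]
Op 8: C0 read [C0 read: already in M, no change] -> [M,I]
Op 9: C1 write [C1 write: invalidate ['C0=M'] -> C1=M] -> [I,M]
S state never reached in this sequence.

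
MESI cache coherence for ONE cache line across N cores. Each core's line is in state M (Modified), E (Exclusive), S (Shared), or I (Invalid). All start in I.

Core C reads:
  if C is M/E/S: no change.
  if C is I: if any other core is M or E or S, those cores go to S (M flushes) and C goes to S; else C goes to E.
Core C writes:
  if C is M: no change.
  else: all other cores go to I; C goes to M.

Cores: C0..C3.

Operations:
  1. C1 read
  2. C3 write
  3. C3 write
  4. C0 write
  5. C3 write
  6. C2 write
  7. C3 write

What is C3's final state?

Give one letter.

Op 1: C1 read [C1 read from I: no other sharers -> C1=E (exclusive)] -> [I,E,I,I]
Op 2: C3 write [C3 write: invalidate ['C1=E'] -> C3=M] -> [I,I,I,M]
Op 3: C3 write [C3 write: already M (modified), no change] -> [I,I,I,M]
Op 4: C0 write [C0 write: invalidate ['C3=M'] -> C0=M] -> [M,I,I,I]
Op 5: C3 write [C3 write: invalidate ['C0=M'] -> C3=M] -> [I,I,I,M]
Op 6: C2 write [C2 write: invalidate ['C3=M'] -> C2=M] -> [I,I,M,I]
Op 7: C3 write [C3 write: invalidate ['C2=M'] -> C3=M] -> [I,I,I,M]

Answer: M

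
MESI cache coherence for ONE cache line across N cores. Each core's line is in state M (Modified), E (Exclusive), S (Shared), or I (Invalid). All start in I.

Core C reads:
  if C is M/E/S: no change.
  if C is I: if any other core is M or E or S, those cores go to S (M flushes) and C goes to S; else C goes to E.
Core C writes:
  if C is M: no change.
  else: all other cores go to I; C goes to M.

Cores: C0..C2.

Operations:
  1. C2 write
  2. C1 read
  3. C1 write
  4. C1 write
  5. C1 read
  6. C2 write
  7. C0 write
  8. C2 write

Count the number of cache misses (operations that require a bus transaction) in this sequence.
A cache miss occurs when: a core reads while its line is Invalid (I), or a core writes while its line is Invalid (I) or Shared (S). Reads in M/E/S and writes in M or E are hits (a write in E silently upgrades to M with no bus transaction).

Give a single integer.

Op 1: C2 write [C2 write: invalidate none -> C2=M] -> [I,I,M] [MISS #1: write from I]
Op 2: C1 read [C1 read from I: others=['C2=M'] -> C1=S, others downsized to S] -> [I,S,S] [MISS #2: read from I]
Op 3: C1 write [C1 write: invalidate ['C2=S'] -> C1=M] -> [I,M,I] [MISS #3: write from S]
Op 4: C1 write [C1 write: already M (modified), no change] -> [I,M,I] [hit: write from M]
Op 5: C1 read [C1 read: already in M, no change] -> [I,M,I] [hit: read from M]
Op 6: C2 write [C2 write: invalidate ['C1=M'] -> C2=M] -> [I,I,M] [MISS #4: write from I]
Op 7: C0 write [C0 write: invalidate ['C2=M'] -> C0=M] -> [M,I,I] [MISS #5: write from I]
Op 8: C2 write [C2 write: invalidate ['C0=M'] -> C2=M] -> [I,I,M] [MISS #6: write from I]

Answer: 6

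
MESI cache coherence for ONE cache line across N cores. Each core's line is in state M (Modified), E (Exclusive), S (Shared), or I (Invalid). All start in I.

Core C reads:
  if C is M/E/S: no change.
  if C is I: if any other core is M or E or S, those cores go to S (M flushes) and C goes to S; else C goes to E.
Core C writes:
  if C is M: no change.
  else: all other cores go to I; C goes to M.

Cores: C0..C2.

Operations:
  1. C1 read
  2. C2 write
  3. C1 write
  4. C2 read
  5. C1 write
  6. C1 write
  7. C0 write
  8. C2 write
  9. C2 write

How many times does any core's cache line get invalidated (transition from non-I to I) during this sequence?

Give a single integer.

Op 1: C1 read [C1 read from I: no other sharers -> C1=E (exclusive)] -> [I,E,I] (invalidations this op: 0; running total: 0)
Op 2: C2 write [C2 write: invalidate ['C1=E'] -> C2=M] -> [I,I,M] (invalidations this op: 1; running total: 1)
Op 3: C1 write [C1 write: invalidate ['C2=M'] -> C1=M] -> [I,M,I] (invalidations this op: 1; running total: 2)
Op 4: C2 read [C2 read from I: others=['C1=M'] -> C2=S, others downsized to S] -> [I,S,S] (invalidations this op: 0; running total: 2)
Op 5: C1 write [C1 write: invalidate ['C2=S'] -> C1=M] -> [I,M,I] (invalidations this op: 1; running total: 3)
Op 6: C1 write [C1 write: already M (modified), no change] -> [I,M,I] (invalidations this op: 0; running total: 3)
Op 7: C0 write [C0 write: invalidate ['C1=M'] -> C0=M] -> [M,I,I] (invalidations this op: 1; running total: 4)
Op 8: C2 write [C2 write: invalidate ['C0=M'] -> C2=M] -> [I,I,M] (invalidations this op: 1; running total: 5)
Op 9: C2 write [C2 write: already M (modified), no change] -> [I,I,M] (invalidations this op: 0; running total: 5)

Answer: 5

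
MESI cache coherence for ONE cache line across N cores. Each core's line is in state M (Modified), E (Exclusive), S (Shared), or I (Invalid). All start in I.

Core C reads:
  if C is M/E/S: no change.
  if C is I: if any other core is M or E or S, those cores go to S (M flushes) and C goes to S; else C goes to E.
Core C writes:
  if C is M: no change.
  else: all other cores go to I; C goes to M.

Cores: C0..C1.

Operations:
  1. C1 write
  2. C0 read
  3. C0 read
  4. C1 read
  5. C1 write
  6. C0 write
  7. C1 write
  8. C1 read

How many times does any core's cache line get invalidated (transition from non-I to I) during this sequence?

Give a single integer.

Answer: 3

Derivation:
Op 1: C1 write [C1 write: invalidate none -> C1=M] -> [I,M] (invalidations this op: 0; running total: 0)
Op 2: C0 read [C0 read from I: others=['C1=M'] -> C0=S, others downsized to S] -> [S,S] (invalidations this op: 0; running total: 0)
Op 3: C0 read [C0 read: already in S, no change] -> [S,S] (invalidations this op: 0; running total: 0)
Op 4: C1 read [C1 read: already in S, no change] -> [S,S] (invalidations this op: 0; running total: 0)
Op 5: C1 write [C1 write: invalidate ['C0=S'] -> C1=M] -> [I,M] (invalidations this op: 1; running total: 1)
Op 6: C0 write [C0 write: invalidate ['C1=M'] -> C0=M] -> [M,I] (invalidations this op: 1; running total: 2)
Op 7: C1 write [C1 write: invalidate ['C0=M'] -> C1=M] -> [I,M] (invalidations this op: 1; running total: 3)
Op 8: C1 read [C1 read: already in M, no change] -> [I,M] (invalidations this op: 0; running total: 3)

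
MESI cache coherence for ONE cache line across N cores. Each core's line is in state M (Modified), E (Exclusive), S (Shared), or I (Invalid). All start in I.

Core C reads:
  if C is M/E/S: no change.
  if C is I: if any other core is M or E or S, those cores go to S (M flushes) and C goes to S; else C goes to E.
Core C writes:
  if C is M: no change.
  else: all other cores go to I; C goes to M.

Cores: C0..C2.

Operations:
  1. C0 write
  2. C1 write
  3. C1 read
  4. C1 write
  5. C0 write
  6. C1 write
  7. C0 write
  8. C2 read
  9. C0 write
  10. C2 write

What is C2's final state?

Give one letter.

Op 1: C0 write [C0 write: invalidate none -> C0=M] -> [M,I,I]
Op 2: C1 write [C1 write: invalidate ['C0=M'] -> C1=M] -> [I,M,I]
Op 3: C1 read [C1 read: already in M, no change] -> [I,M,I]
Op 4: C1 write [C1 write: already M (modified), no change] -> [I,M,I]
Op 5: C0 write [C0 write: invalidate ['C1=M'] -> C0=M] -> [M,I,I]
Op 6: C1 write [C1 write: invalidate ['C0=M'] -> C1=M] -> [I,M,I]
Op 7: C0 write [C0 write: invalidate ['C1=M'] -> C0=M] -> [M,I,I]
Op 8: C2 read [C2 read from I: others=['C0=M'] -> C2=S, others downsized to S] -> [S,I,S]
Op 9: C0 write [C0 write: invalidate ['C2=S'] -> C0=M] -> [M,I,I]
Op 10: C2 write [C2 write: invalidate ['C0=M'] -> C2=M] -> [I,I,M]

Answer: M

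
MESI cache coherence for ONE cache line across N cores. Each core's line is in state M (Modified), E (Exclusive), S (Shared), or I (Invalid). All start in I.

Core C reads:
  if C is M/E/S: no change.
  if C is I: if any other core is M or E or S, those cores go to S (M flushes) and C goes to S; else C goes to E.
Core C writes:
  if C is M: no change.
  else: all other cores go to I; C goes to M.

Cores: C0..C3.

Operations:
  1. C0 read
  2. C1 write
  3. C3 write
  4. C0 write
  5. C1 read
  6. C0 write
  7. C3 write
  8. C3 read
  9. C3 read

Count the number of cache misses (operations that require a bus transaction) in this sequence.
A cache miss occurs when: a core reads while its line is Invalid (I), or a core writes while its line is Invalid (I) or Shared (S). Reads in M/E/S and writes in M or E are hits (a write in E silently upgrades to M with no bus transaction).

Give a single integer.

Op 1: C0 read [C0 read from I: no other sharers -> C0=E (exclusive)] -> [E,I,I,I] [MISS #1: read from I]
Op 2: C1 write [C1 write: invalidate ['C0=E'] -> C1=M] -> [I,M,I,I] [MISS #2: write from I]
Op 3: C3 write [C3 write: invalidate ['C1=M'] -> C3=M] -> [I,I,I,M] [MISS #3: write from I]
Op 4: C0 write [C0 write: invalidate ['C3=M'] -> C0=M] -> [M,I,I,I] [MISS #4: write from I]
Op 5: C1 read [C1 read from I: others=['C0=M'] -> C1=S, others downsized to S] -> [S,S,I,I] [MISS #5: read from I]
Op 6: C0 write [C0 write: invalidate ['C1=S'] -> C0=M] -> [M,I,I,I] [MISS #6: write from S]
Op 7: C3 write [C3 write: invalidate ['C0=M'] -> C3=M] -> [I,I,I,M] [MISS #7: write from I]
Op 8: C3 read [C3 read: already in M, no change] -> [I,I,I,M] [hit: read from M]
Op 9: C3 read [C3 read: already in M, no change] -> [I,I,I,M] [hit: read from M]

Answer: 7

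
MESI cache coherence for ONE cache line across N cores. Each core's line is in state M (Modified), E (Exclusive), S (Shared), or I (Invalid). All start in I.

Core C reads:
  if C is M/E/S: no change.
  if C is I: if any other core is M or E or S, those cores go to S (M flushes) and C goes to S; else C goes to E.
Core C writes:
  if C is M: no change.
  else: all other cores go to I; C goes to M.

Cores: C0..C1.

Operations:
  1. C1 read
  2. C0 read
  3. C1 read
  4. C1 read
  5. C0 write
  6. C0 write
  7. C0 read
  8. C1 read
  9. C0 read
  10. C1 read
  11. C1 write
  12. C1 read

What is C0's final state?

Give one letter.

Op 1: C1 read [C1 read from I: no other sharers -> C1=E (exclusive)] -> [I,E]
Op 2: C0 read [C0 read from I: others=['C1=E'] -> C0=S, others downsized to S] -> [S,S]
Op 3: C1 read [C1 read: already in S, no change] -> [S,S]
Op 4: C1 read [C1 read: already in S, no change] -> [S,S]
Op 5: C0 write [C0 write: invalidate ['C1=S'] -> C0=M] -> [M,I]
Op 6: C0 write [C0 write: already M (modified), no change] -> [M,I]
Op 7: C0 read [C0 read: already in M, no change] -> [M,I]
Op 8: C1 read [C1 read from I: others=['C0=M'] -> C1=S, others downsized to S] -> [S,S]
Op 9: C0 read [C0 read: already in S, no change] -> [S,S]
Op 10: C1 read [C1 read: already in S, no change] -> [S,S]
Op 11: C1 write [C1 write: invalidate ['C0=S'] -> C1=M] -> [I,M]
Op 12: C1 read [C1 read: already in M, no change] -> [I,M]

Answer: I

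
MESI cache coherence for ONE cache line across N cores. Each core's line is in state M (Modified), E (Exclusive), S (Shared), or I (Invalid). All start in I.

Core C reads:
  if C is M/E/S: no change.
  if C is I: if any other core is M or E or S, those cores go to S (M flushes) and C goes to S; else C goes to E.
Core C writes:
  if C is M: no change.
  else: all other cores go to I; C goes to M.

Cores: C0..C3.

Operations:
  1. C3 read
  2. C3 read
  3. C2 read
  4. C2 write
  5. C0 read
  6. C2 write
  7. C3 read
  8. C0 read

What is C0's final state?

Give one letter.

Answer: S

Derivation:
Op 1: C3 read [C3 read from I: no other sharers -> C3=E (exclusive)] -> [I,I,I,E]
Op 2: C3 read [C3 read: already in E, no change] -> [I,I,I,E]
Op 3: C2 read [C2 read from I: others=['C3=E'] -> C2=S, others downsized to S] -> [I,I,S,S]
Op 4: C2 write [C2 write: invalidate ['C3=S'] -> C2=M] -> [I,I,M,I]
Op 5: C0 read [C0 read from I: others=['C2=M'] -> C0=S, others downsized to S] -> [S,I,S,I]
Op 6: C2 write [C2 write: invalidate ['C0=S'] -> C2=M] -> [I,I,M,I]
Op 7: C3 read [C3 read from I: others=['C2=M'] -> C3=S, others downsized to S] -> [I,I,S,S]
Op 8: C0 read [C0 read from I: others=['C2=S', 'C3=S'] -> C0=S, others downsized to S] -> [S,I,S,S]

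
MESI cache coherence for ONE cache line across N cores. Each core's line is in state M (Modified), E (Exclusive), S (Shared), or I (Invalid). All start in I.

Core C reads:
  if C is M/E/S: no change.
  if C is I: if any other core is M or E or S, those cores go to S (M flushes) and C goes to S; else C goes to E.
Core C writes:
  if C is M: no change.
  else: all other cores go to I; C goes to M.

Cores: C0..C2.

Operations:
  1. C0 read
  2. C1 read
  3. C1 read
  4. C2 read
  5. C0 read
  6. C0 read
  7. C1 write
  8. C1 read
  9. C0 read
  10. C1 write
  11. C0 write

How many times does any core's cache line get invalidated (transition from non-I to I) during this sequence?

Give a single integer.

Answer: 4

Derivation:
Op 1: C0 read [C0 read from I: no other sharers -> C0=E (exclusive)] -> [E,I,I] (invalidations this op: 0; running total: 0)
Op 2: C1 read [C1 read from I: others=['C0=E'] -> C1=S, others downsized to S] -> [S,S,I] (invalidations this op: 0; running total: 0)
Op 3: C1 read [C1 read: already in S, no change] -> [S,S,I] (invalidations this op: 0; running total: 0)
Op 4: C2 read [C2 read from I: others=['C0=S', 'C1=S'] -> C2=S, others downsized to S] -> [S,S,S] (invalidations this op: 0; running total: 0)
Op 5: C0 read [C0 read: already in S, no change] -> [S,S,S] (invalidations this op: 0; running total: 0)
Op 6: C0 read [C0 read: already in S, no change] -> [S,S,S] (invalidations this op: 0; running total: 0)
Op 7: C1 write [C1 write: invalidate ['C0=S', 'C2=S'] -> C1=M] -> [I,M,I] (invalidations this op: 2; running total: 2)
Op 8: C1 read [C1 read: already in M, no change] -> [I,M,I] (invalidations this op: 0; running total: 2)
Op 9: C0 read [C0 read from I: others=['C1=M'] -> C0=S, others downsized to S] -> [S,S,I] (invalidations this op: 0; running total: 2)
Op 10: C1 write [C1 write: invalidate ['C0=S'] -> C1=M] -> [I,M,I] (invalidations this op: 1; running total: 3)
Op 11: C0 write [C0 write: invalidate ['C1=M'] -> C0=M] -> [M,I,I] (invalidations this op: 1; running total: 4)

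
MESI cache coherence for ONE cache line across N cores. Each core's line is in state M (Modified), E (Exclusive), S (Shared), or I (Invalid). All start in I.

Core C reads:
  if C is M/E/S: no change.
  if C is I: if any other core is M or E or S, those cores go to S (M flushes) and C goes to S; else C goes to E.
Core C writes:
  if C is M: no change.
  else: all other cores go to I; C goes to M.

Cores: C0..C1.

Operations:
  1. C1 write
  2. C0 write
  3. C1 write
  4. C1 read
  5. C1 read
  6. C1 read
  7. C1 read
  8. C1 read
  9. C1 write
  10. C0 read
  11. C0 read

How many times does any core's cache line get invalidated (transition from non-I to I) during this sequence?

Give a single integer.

Op 1: C1 write [C1 write: invalidate none -> C1=M] -> [I,M] (invalidations this op: 0; running total: 0)
Op 2: C0 write [C0 write: invalidate ['C1=M'] -> C0=M] -> [M,I] (invalidations this op: 1; running total: 1)
Op 3: C1 write [C1 write: invalidate ['C0=M'] -> C1=M] -> [I,M] (invalidations this op: 1; running total: 2)
Op 4: C1 read [C1 read: already in M, no change] -> [I,M] (invalidations this op: 0; running total: 2)
Op 5: C1 read [C1 read: already in M, no change] -> [I,M] (invalidations this op: 0; running total: 2)
Op 6: C1 read [C1 read: already in M, no change] -> [I,M] (invalidations this op: 0; running total: 2)
Op 7: C1 read [C1 read: already in M, no change] -> [I,M] (invalidations this op: 0; running total: 2)
Op 8: C1 read [C1 read: already in M, no change] -> [I,M] (invalidations this op: 0; running total: 2)
Op 9: C1 write [C1 write: already M (modified), no change] -> [I,M] (invalidations this op: 0; running total: 2)
Op 10: C0 read [C0 read from I: others=['C1=M'] -> C0=S, others downsized to S] -> [S,S] (invalidations this op: 0; running total: 2)
Op 11: C0 read [C0 read: already in S, no change] -> [S,S] (invalidations this op: 0; running total: 2)

Answer: 2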